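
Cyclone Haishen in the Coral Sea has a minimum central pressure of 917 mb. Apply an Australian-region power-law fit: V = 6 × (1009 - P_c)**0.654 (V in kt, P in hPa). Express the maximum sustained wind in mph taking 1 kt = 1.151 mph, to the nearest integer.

133 mph

ΔP = 1009 − 917 = 92 mb.
V ≈ 6 × 92^0.654 = 6 × 19.245 ≈ 115.470 kt.
115.470 × 1.151 ≈ 132.91 mph → 133 mph.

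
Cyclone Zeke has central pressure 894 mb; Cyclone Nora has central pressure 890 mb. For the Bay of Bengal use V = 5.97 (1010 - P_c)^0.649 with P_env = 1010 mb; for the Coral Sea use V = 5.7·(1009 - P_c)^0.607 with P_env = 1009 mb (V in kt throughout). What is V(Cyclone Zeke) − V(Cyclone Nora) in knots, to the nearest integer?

Cyclone Zeke: ΔP = 116; V ≈ 5.97 × 116^0.649 ≈ 130.56 kt.
Cyclone Nora: ΔP = 119; V ≈ 5.7 × 119^0.607 ≈ 103.69 kt.
Difference ≈ 130.56 − 103.69 = 26.87 → 27 kt.

27 kt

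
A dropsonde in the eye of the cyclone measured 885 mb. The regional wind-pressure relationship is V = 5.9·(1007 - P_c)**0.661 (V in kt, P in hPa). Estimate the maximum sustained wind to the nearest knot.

141 kt

ΔP = 1007 − 885 = 122 mb.
122^0.661 ≈ 23.938.
V ≈ 5.9 × 23.938 ≈ 141.2 kt.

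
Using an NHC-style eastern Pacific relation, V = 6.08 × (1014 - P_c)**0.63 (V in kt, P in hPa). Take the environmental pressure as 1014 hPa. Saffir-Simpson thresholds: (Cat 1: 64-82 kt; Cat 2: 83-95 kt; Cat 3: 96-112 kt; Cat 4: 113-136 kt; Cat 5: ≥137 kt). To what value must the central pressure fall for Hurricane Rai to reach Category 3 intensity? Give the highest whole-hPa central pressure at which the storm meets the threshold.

Category 3 begins at V = 96 kt.
Required ΔP = (96/6.08)^(1/0.63) = 15.789^1.587 ≈ 79.83 hPa.
P_c ≤ 1014 − 79.83 = 934.17, so the highest integer P_c is 934 hPa.

934 hPa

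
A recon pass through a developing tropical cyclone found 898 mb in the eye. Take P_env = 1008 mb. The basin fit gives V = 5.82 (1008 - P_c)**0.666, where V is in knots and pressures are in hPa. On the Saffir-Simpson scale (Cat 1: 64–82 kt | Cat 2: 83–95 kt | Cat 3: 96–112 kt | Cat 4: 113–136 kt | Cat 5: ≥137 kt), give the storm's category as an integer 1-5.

4

ΔP = 1008 − 898 = 110 mb.
V ≈ 5.82 × 110^0.666 = 5.82 × 22.89 ≈ 133 kt.
133 kt falls in the Category 4 band.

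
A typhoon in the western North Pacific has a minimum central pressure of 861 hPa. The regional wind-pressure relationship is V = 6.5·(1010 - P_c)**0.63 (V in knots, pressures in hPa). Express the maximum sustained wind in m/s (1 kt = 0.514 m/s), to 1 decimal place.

ΔP = 1010 − 861 = 149 hPa.
V ≈ 6.5 × 149^0.63 = 6.5 × 23.394 ≈ 152.062 kt.
152.062 × 0.514 ≈ 78.16 m/s → 78.2 m/s.

78.2 m/s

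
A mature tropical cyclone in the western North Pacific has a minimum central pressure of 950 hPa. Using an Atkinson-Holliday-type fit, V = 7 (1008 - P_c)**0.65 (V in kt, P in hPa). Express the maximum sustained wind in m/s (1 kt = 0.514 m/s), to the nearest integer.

ΔP = 1008 − 950 = 58 hPa.
V ≈ 7 × 58^0.65 = 7 × 14.003 ≈ 98.023 kt.
98.023 × 0.514 ≈ 50.38 m/s → 50 m/s.

50 m/s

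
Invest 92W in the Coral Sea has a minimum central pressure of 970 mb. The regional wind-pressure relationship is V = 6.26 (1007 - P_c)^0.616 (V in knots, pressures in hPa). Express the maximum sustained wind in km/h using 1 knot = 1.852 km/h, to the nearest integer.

107 km/h

ΔP = 1007 − 970 = 37 mb.
V ≈ 6.26 × 37^0.616 = 6.26 × 9.247 ≈ 57.888 kt.
57.888 × 1.852 ≈ 107.21 km/h → 107 km/h.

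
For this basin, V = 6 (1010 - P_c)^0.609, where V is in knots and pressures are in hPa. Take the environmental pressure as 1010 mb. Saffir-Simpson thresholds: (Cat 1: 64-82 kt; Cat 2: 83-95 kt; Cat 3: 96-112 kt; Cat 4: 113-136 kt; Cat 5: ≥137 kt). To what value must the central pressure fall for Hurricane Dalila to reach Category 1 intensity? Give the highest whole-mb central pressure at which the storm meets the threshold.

Category 1 begins at V = 64 kt.
Required ΔP = (64/6)^(1/0.609) = 10.667^1.642 ≈ 48.76 mb.
P_c ≤ 1010 − 48.76 = 961.24, so the highest integer P_c is 961 mb.

961 mb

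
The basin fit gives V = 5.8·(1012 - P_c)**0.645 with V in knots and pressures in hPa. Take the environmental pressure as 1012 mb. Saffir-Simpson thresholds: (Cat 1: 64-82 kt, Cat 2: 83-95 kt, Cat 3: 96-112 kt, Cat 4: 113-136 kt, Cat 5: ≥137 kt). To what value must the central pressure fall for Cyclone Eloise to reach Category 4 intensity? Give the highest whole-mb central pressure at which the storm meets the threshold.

912 mb

Category 4 begins at V = 113 kt.
Required ΔP = (113/5.8)^(1/0.645) = 19.483^1.550 ≈ 99.88 mb.
P_c ≤ 1012 − 99.88 = 912.12, so the highest integer P_c is 912 mb.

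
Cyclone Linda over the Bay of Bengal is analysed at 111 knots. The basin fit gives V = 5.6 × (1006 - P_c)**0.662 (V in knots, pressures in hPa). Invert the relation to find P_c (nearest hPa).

ΔP = (V / 5.6)^(1/0.662) = (111/5.6)^1.511.
111/5.6 = 19.821; 19.821^1.511 ≈ 91.08 hPa.
P_c = 1006 − 91.08 = 914.92 ≈ 915 hPa.

915 hPa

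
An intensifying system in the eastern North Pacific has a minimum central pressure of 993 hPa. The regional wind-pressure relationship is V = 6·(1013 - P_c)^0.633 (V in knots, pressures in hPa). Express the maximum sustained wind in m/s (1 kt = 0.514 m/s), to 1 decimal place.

ΔP = 1013 − 993 = 20 hPa.
V ≈ 6 × 20^0.633 = 6 × 6.661 ≈ 39.967 kt.
39.967 × 0.514 ≈ 20.54 m/s → 20.5 m/s.

20.5 m/s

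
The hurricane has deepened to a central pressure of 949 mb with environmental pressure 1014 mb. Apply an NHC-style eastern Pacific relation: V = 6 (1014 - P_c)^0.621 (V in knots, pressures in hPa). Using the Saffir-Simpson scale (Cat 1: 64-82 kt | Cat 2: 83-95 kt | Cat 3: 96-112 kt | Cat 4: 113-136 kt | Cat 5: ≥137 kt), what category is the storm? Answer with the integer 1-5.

1

ΔP = 1014 − 949 = 65 mb.
V ≈ 6 × 65^0.621 = 6 × 13.36 ≈ 80 kt.
80 kt falls in the Category 1 band.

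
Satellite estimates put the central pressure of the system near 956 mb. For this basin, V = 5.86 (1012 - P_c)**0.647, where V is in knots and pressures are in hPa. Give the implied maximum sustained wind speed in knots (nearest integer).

79 kt

ΔP = 1012 − 956 = 56 mb.
56^0.647 ≈ 13.523.
V ≈ 5.86 × 13.523 ≈ 79.2 kt.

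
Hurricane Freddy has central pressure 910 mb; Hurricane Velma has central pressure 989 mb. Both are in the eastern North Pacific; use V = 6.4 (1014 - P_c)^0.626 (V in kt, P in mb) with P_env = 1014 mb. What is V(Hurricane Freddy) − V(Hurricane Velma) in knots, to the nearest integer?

69 kt

Hurricane Freddy: ΔP = 104; V ≈ 6.4 × 104^0.626 ≈ 117.18 kt.
Hurricane Velma: ΔP = 25; V ≈ 6.4 × 25^0.626 ≈ 48.01 kt.
Difference ≈ 117.18 − 48.01 = 69.17 → 69 kt.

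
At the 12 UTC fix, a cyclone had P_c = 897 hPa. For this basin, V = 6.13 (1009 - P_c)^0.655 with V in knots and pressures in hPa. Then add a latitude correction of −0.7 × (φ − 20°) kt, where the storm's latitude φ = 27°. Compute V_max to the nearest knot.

ΔP = 1009 − 897 = 112 hPa.
112^0.655 ≈ 21.991.
V ≈ 6.13 × 21.991 ≈ 134.8 kt.
Latitude correction: −0.7 × (27 − 20) = -4.9 kt.
Corrected V ≈ 129.9 kt → 130 kt.

130 kt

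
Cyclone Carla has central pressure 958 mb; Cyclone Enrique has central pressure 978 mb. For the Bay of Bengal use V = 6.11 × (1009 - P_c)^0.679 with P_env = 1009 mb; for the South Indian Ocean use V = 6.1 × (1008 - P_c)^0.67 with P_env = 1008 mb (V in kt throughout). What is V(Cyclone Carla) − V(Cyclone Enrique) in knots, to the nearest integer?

Cyclone Carla: ΔP = 51; V ≈ 6.11 × 51^0.679 ≈ 88.20 kt.
Cyclone Enrique: ΔP = 30; V ≈ 6.1 × 30^0.67 ≈ 59.57 kt.
Difference ≈ 88.20 − 59.57 = 28.63 → 29 kt.

29 kt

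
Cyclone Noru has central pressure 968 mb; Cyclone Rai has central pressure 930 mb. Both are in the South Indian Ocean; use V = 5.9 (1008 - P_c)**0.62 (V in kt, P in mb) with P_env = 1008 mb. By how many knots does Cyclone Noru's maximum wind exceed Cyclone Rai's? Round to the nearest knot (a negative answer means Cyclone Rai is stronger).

Cyclone Noru: ΔP = 40; V ≈ 5.9 × 40^0.62 ≈ 58.09 kt.
Cyclone Rai: ΔP = 78; V ≈ 5.9 × 78^0.62 ≈ 87.89 kt.
Difference ≈ 58.09 − 87.89 = -29.80 → -30 kt.

-30 kt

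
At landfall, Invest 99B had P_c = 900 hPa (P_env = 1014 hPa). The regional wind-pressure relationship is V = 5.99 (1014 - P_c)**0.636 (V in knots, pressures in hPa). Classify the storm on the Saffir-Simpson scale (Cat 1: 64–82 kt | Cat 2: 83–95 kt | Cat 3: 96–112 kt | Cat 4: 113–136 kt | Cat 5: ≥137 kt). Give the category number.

4

ΔP = 1014 − 900 = 114 hPa.
V ≈ 5.99 × 114^0.636 = 5.99 × 20.33 ≈ 122 kt.
122 kt falls in the Category 4 band.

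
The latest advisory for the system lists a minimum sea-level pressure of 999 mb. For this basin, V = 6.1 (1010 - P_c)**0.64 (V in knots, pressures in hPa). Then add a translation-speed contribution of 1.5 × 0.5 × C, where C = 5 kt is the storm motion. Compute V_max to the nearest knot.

ΔP = 1010 − 999 = 11 mb.
11^0.64 ≈ 4.640.
V ≈ 6.1 × 4.640 ≈ 28.3 kt.
Translation term: 1.5 × 0.5 × 5 = 3.75 kt.
Corrected V ≈ 32.05 kt → 32 kt.

32 kt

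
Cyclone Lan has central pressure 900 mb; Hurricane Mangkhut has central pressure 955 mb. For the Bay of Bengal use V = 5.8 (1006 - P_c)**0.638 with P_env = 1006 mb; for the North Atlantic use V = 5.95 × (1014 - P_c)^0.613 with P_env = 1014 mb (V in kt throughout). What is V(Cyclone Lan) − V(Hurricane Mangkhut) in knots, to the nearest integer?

41 kt

Cyclone Lan: ΔP = 106; V ≈ 5.8 × 106^0.638 ≈ 113.65 kt.
Hurricane Mangkhut: ΔP = 59; V ≈ 5.95 × 59^0.613 ≈ 72.45 kt.
Difference ≈ 113.65 − 72.45 = 41.20 → 41 kt.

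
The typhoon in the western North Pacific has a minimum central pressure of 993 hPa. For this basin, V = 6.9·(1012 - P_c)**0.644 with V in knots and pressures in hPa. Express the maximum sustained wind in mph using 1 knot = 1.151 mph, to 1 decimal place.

52.9 mph

ΔP = 1012 − 993 = 19 hPa.
V ≈ 6.9 × 19^0.644 = 6.9 × 6.661 ≈ 45.959 kt.
45.959 × 1.151 ≈ 52.90 mph → 52.9 mph.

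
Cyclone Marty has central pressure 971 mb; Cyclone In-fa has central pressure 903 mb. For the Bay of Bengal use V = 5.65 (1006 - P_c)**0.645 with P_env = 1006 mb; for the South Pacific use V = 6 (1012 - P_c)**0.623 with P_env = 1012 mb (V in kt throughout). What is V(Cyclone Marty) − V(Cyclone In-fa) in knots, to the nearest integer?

-56 kt

Cyclone Marty: ΔP = 35; V ≈ 5.65 × 35^0.645 ≈ 55.97 kt.
Cyclone In-fa: ΔP = 109; V ≈ 6 × 109^0.623 ≈ 111.55 kt.
Difference ≈ 55.97 − 111.55 = -55.58 → -56 kt.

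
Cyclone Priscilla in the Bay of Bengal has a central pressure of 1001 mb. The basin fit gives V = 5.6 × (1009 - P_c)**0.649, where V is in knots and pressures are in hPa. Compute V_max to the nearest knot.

ΔP = 1009 − 1001 = 8 mb.
8^0.649 ≈ 3.856.
V ≈ 5.6 × 3.856 ≈ 21.6 kt.

22 kt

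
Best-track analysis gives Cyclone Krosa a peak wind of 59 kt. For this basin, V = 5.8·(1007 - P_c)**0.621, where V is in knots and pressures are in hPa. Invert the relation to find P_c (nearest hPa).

ΔP = (V / 5.8)^(1/0.621) = (59/5.8)^1.610.
59/5.8 = 10.172; 10.172^1.610 ≈ 41.90 hPa.
P_c = 1007 − 41.90 = 965.10 ≈ 965 hPa.

965 hPa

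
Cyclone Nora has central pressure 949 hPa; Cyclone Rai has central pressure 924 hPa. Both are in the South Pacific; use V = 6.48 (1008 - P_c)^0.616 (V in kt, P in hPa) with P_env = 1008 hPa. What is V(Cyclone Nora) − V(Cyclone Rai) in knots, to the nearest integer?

-19 kt

Cyclone Nora: ΔP = 59; V ≈ 6.48 × 59^0.616 ≈ 79.88 kt.
Cyclone Rai: ΔP = 84; V ≈ 6.48 × 84^0.616 ≈ 99.30 kt.
Difference ≈ 79.88 − 99.30 = -19.42 → -19 kt.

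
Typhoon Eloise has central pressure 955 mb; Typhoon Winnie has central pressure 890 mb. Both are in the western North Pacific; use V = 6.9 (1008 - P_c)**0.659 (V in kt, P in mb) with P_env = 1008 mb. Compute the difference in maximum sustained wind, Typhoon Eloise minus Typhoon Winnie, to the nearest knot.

-66 kt

Typhoon Eloise: ΔP = 53; V ≈ 6.9 × 53^0.659 ≈ 94.44 kt.
Typhoon Winnie: ΔP = 118; V ≈ 6.9 × 118^0.659 ≈ 160.04 kt.
Difference ≈ 94.44 − 160.04 = -65.60 → -66 kt.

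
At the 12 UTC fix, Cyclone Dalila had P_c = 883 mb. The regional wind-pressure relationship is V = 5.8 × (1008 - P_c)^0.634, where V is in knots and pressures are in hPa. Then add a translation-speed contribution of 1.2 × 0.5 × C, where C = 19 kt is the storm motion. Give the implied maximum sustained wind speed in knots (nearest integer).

ΔP = 1008 − 883 = 125 mb.
125^0.634 ≈ 21.352.
V ≈ 5.8 × 21.352 ≈ 123.8 kt.
Translation term: 1.2 × 0.5 × 19 = 11.4 kt.
Corrected V ≈ 135.2 kt → 135 kt.

135 kt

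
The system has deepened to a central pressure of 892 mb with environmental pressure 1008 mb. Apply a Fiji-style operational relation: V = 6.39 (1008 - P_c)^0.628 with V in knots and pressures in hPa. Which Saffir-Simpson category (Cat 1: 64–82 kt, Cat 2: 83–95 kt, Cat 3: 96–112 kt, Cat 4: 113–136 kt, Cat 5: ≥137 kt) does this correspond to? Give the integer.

ΔP = 1008 − 892 = 116 mb.
V ≈ 6.39 × 116^0.628 = 6.39 × 19.79 ≈ 126 kt.
126 kt falls in the Category 4 band.

4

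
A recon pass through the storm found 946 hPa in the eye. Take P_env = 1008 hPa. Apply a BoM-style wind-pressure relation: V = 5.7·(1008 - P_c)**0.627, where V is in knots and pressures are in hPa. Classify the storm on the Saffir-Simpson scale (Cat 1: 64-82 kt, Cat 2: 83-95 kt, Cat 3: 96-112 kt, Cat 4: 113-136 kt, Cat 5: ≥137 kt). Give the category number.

1

ΔP = 1008 − 946 = 62 hPa.
V ≈ 5.7 × 62^0.627 = 5.7 × 13.30 ≈ 76 kt.
76 kt falls in the Category 1 band.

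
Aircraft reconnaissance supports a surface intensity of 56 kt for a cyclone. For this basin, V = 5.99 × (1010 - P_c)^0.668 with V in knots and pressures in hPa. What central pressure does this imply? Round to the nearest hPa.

ΔP = (V / 5.99)^(1/0.668) = (56/5.99)^1.497.
56/5.99 = 9.349; 9.349^1.497 ≈ 28.39 hPa.
P_c = 1010 − 28.39 = 981.61 ≈ 982 hPa.

982 hPa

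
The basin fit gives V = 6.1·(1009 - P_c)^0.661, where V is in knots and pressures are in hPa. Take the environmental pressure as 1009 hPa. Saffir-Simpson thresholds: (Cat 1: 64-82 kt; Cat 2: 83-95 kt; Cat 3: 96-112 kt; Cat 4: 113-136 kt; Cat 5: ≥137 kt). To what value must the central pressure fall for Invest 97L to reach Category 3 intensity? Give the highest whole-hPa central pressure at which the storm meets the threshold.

Category 3 begins at V = 96 kt.
Required ΔP = (96/6.1)^(1/0.661) = 15.738^1.513 ≈ 64.69 hPa.
P_c ≤ 1009 − 64.69 = 944.31, so the highest integer P_c is 944 hPa.

944 hPa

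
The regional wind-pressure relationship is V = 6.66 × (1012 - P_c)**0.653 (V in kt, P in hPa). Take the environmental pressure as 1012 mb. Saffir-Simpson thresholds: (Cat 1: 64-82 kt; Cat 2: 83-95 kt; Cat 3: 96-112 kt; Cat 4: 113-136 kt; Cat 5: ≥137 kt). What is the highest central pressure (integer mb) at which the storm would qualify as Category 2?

Category 2 begins at V = 83 kt.
Required ΔP = (83/6.66)^(1/0.653) = 12.462^1.531 ≈ 47.62 mb.
P_c ≤ 1012 − 47.62 = 964.38, so the highest integer P_c is 964 mb.

964 mb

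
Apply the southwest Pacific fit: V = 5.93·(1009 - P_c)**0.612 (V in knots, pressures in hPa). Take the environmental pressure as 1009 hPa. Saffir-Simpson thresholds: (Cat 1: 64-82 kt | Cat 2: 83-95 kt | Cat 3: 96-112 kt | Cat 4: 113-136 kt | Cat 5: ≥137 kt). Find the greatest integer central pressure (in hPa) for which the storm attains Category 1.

960 hPa

Category 1 begins at V = 64 kt.
Required ΔP = (64/5.93)^(1/0.612) = 10.793^1.634 ≈ 48.77 hPa.
P_c ≤ 1009 − 48.77 = 960.23, so the highest integer P_c is 960 hPa.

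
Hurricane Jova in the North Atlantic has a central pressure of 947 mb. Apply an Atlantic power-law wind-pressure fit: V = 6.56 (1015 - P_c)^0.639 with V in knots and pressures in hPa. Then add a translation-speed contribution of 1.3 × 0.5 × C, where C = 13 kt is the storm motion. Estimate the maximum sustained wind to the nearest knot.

106 kt

ΔP = 1015 − 947 = 68 mb.
68^0.639 ≈ 14.824.
V ≈ 6.56 × 14.824 ≈ 97.2 kt.
Translation term: 1.3 × 0.5 × 13 = 8.45 kt.
Corrected V ≈ 105.65 kt → 106 kt.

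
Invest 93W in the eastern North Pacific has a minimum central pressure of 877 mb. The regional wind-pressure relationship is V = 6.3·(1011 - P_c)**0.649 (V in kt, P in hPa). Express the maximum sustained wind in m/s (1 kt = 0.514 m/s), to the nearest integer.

ΔP = 1011 − 877 = 134 mb.
V ≈ 6.3 × 134^0.649 = 6.3 × 24.015 ≈ 151.297 kt.
151.297 × 0.514 ≈ 77.77 m/s → 78 m/s.

78 m/s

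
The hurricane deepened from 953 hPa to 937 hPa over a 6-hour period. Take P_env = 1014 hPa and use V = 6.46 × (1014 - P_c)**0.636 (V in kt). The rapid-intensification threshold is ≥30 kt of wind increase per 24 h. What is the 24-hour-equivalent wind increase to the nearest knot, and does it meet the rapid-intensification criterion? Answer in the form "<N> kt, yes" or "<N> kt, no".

V₁: ΔP = 61, V ≈ 6.46 × 61^0.636 ≈ 88.25 kt.
V₂: ΔP = 77, V ≈ 6.46 × 77^0.636 ≈ 102.34 kt.
ΔV over 6 h = 14.09 kt → 24 h equivalent = 14.09 × 24/6 ≈ 56.36 kt.
56 kt ≥ 30 kt ⇒ rapid intensification.

56 kt, yes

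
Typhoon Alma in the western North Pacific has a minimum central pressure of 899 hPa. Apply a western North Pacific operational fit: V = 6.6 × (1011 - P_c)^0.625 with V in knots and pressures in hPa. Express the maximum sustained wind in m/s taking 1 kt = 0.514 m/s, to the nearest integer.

65 m/s

ΔP = 1011 − 899 = 112 hPa.
V ≈ 6.6 × 112^0.625 = 6.6 × 19.088 ≈ 125.981 kt.
125.981 × 0.514 ≈ 64.75 m/s → 65 m/s.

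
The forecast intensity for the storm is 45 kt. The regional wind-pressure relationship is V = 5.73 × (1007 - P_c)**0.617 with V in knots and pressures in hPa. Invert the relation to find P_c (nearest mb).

979 mb

ΔP = (V / 5.73)^(1/0.617) = (45/5.73)^1.621.
45/5.73 = 7.853; 7.853^1.621 ≈ 28.23 mb.
P_c = 1007 − 28.23 = 978.77 ≈ 979 mb.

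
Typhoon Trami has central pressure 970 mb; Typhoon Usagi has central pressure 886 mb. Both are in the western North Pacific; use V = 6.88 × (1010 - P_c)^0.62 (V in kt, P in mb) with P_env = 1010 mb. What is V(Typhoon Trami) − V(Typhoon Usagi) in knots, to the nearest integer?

-69 kt

Typhoon Trami: ΔP = 40; V ≈ 6.88 × 40^0.62 ≈ 67.74 kt.
Typhoon Usagi: ΔP = 124; V ≈ 6.88 × 124^0.62 ≈ 136.62 kt.
Difference ≈ 67.74 − 136.62 = -68.88 → -69 kt.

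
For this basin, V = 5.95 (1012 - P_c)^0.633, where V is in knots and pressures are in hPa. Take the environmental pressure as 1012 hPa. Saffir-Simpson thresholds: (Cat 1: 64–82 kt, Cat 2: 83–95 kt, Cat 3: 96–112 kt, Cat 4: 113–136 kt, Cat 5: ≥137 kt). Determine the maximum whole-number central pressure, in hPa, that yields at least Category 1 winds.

Category 1 begins at V = 64 kt.
Required ΔP = (64/5.95)^(1/0.633) = 10.756^1.580 ≈ 42.64 hPa.
P_c ≤ 1012 − 42.64 = 969.36, so the highest integer P_c is 969 hPa.

969 hPa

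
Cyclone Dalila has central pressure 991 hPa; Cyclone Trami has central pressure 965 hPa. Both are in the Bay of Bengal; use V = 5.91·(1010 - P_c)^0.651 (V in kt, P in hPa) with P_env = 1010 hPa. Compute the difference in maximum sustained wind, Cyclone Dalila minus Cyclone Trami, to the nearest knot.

-30 kt

Cyclone Dalila: ΔP = 19; V ≈ 5.91 × 19^0.651 ≈ 40.18 kt.
Cyclone Trami: ΔP = 45; V ≈ 5.91 × 45^0.651 ≈ 70.44 kt.
Difference ≈ 40.18 − 70.44 = -30.26 → -30 kt.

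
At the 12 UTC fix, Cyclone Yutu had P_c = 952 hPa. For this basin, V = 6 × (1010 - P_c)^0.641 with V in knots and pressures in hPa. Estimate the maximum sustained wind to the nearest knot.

81 kt

ΔP = 1010 − 952 = 58 hPa.
58^0.641 ≈ 13.501.
V ≈ 6 × 13.501 ≈ 81.0 kt.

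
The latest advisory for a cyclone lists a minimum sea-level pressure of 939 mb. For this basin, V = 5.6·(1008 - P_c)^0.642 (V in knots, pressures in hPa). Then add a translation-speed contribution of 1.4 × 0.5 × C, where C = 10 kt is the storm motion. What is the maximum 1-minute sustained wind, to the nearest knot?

92 kt

ΔP = 1008 − 939 = 69 mb.
69^0.642 ≈ 15.154.
V ≈ 5.6 × 15.154 ≈ 84.9 kt.
Translation term: 1.4 × 0.5 × 10 = 7 kt.
Corrected V ≈ 91.9 kt → 92 kt.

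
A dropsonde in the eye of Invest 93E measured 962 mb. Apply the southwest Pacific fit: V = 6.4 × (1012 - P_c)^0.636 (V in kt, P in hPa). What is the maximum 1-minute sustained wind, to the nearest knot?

77 kt

ΔP = 1012 − 962 = 50 mb.
50^0.636 ≈ 12.038.
V ≈ 6.4 × 12.038 ≈ 77.0 kt.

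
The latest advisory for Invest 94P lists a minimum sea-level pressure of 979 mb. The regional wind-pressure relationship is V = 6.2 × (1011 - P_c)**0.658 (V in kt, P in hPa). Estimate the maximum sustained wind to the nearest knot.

ΔP = 1011 − 979 = 32 mb.
32^0.658 ≈ 9.781.
V ≈ 6.2 × 9.781 ≈ 60.6 kt.

61 kt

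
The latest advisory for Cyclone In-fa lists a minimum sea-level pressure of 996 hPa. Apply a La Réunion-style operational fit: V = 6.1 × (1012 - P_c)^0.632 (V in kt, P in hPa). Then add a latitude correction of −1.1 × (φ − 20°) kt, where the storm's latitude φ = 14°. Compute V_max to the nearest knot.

ΔP = 1012 − 996 = 16 hPa.
16^0.632 ≈ 5.768.
V ≈ 6.1 × 5.768 ≈ 35.2 kt.
Latitude correction: −1.1 × (14 − 20) = 6.6 kt.
Corrected V ≈ 41.8 kt → 42 kt.

42 kt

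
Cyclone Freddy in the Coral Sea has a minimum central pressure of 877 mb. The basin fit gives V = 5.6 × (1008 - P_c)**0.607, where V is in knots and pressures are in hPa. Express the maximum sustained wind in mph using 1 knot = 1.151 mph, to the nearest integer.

ΔP = 1008 − 877 = 131 mb.
V ≈ 5.6 × 131^0.607 = 5.6 × 19.283 ≈ 107.987 kt.
107.987 × 1.151 ≈ 124.29 mph → 124 mph.

124 mph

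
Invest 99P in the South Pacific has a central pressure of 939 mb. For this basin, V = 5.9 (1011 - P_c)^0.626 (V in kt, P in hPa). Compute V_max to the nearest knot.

86 kt

ΔP = 1011 − 939 = 72 mb.
72^0.626 ≈ 14.544.
V ≈ 5.9 × 14.544 ≈ 85.8 kt.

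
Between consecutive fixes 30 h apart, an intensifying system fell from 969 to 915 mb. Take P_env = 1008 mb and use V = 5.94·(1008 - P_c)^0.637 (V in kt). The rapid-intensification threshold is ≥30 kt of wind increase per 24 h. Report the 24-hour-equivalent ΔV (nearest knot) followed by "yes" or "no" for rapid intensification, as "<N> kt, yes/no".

V₁: ΔP = 39, V ≈ 5.94 × 39^0.637 ≈ 61.28 kt.
V₂: ΔP = 93, V ≈ 5.94 × 93^0.637 ≈ 106.59 kt.
ΔV over 30 h = 45.31 kt → 24 h equivalent = 45.31 × 24/30 ≈ 36.25 kt.
36 kt ≥ 30 kt ⇒ rapid intensification.

36 kt, yes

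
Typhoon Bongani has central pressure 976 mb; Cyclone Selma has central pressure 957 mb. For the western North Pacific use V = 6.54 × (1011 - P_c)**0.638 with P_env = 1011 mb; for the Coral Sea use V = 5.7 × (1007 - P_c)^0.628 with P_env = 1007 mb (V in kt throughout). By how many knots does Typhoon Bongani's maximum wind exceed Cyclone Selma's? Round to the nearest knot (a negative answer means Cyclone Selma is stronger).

-3 kt

Typhoon Bongani: ΔP = 35; V ≈ 6.54 × 35^0.638 ≈ 63.20 kt.
Cyclone Selma: ΔP = 50; V ≈ 5.7 × 50^0.628 ≈ 66.50 kt.
Difference ≈ 63.20 − 66.50 = -3.30 → -3 kt.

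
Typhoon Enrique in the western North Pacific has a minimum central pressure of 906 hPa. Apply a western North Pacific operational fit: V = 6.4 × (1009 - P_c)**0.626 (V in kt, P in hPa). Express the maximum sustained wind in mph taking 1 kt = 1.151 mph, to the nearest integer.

ΔP = 1009 − 906 = 103 hPa.
V ≈ 6.4 × 103^0.626 = 6.4 × 18.199 ≈ 116.471 kt.
116.471 × 1.151 ≈ 134.06 mph → 134 mph.

134 mph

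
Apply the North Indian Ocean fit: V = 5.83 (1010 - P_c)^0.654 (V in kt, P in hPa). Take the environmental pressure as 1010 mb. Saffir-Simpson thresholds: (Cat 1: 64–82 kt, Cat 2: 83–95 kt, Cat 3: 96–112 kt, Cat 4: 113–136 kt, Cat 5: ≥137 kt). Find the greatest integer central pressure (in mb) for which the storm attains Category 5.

885 mb

Category 5 begins at V = 137 kt.
Required ΔP = (137/5.83)^(1/0.654) = 23.499^1.529 ≈ 124.86 mb.
P_c ≤ 1010 − 124.86 = 885.14, so the highest integer P_c is 885 mb.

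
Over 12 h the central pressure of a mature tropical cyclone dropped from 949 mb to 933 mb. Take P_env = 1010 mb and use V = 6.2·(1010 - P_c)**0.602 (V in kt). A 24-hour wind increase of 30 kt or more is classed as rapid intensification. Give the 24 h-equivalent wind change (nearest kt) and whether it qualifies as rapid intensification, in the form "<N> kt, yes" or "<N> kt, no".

22 kt, no

V₁: ΔP = 61, V ≈ 6.2 × 61^0.602 ≈ 73.65 kt.
V₂: ΔP = 77, V ≈ 6.2 × 77^0.602 ≈ 84.73 kt.
ΔV over 12 h = 11.08 kt → 24 h equivalent = 11.08 × 24/12 ≈ 22.16 kt.
22 kt < 30 kt ⇒ not rapid intensification.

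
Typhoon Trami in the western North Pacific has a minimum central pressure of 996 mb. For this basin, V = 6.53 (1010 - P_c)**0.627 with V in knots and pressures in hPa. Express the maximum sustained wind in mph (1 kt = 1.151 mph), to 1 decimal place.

39.3 mph

ΔP = 1010 − 996 = 14 mb.
V ≈ 6.53 × 14^0.627 = 6.53 × 5.231 ≈ 34.161 kt.
34.161 × 1.151 ≈ 39.32 mph → 39.3 mph.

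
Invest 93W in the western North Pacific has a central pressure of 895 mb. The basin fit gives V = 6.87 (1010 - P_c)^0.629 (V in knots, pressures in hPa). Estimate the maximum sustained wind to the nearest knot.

ΔP = 1010 − 895 = 115 mb.
115^0.629 ≈ 19.778.
V ≈ 6.87 × 19.778 ≈ 135.9 kt.

136 kt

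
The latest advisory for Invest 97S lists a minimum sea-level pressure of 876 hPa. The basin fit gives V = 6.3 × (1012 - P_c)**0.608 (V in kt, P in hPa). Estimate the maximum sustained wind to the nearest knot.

ΔP = 1012 − 876 = 136 hPa.
136^0.608 ≈ 19.824.
V ≈ 6.3 × 19.824 ≈ 124.9 kt.

125 kt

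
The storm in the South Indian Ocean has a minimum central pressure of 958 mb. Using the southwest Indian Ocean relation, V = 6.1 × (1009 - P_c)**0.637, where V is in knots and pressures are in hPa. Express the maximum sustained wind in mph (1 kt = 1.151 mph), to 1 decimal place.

ΔP = 1009 − 958 = 51 mb.
V ≈ 6.1 × 51^0.637 = 6.1 × 12.238 ≈ 74.654 kt.
74.654 × 1.151 ≈ 85.93 mph → 85.9 mph.

85.9 mph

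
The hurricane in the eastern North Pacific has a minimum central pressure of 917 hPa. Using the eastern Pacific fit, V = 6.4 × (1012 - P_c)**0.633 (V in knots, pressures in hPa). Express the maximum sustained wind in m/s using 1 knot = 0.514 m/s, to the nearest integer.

ΔP = 1012 − 917 = 95 hPa.
V ≈ 6.4 × 95^0.633 = 6.4 × 17.861 ≈ 114.309 kt.
114.309 × 0.514 ≈ 58.75 m/s → 59 m/s.

59 m/s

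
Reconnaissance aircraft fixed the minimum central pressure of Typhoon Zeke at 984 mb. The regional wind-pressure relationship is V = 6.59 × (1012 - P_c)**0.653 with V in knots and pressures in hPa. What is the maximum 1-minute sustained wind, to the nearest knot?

ΔP = 1012 − 984 = 28 mb.
28^0.653 ≈ 8.810.
V ≈ 6.59 × 8.810 ≈ 58.1 kt.

58 kt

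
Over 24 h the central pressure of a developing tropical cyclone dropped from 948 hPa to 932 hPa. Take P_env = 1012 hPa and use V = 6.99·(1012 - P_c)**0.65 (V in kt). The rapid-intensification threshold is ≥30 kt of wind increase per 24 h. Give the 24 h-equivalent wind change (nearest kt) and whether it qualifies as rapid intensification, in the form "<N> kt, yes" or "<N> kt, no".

16 kt, no

V₁: ΔP = 64, V ≈ 6.99 × 64^0.65 ≈ 104.35 kt.
V₂: ΔP = 80, V ≈ 6.99 × 80^0.65 ≈ 120.64 kt.
ΔV over 24 h = 16.29 kt → 24 h equivalent = 16.29 × 24/24 ≈ 16.29 kt.
16 kt < 30 kt ⇒ not rapid intensification.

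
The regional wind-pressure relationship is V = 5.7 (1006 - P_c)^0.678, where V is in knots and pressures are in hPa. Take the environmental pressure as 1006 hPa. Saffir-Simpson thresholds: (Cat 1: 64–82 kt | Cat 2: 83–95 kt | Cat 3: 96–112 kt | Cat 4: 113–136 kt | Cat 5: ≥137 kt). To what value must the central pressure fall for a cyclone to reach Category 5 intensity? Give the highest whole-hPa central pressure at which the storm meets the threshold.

Category 5 begins at V = 137 kt.
Required ΔP = (137/5.7)^(1/0.678) = 24.035^1.475 ≈ 108.80 hPa.
P_c ≤ 1006 − 108.80 = 897.20, so the highest integer P_c is 897 hPa.

897 hPa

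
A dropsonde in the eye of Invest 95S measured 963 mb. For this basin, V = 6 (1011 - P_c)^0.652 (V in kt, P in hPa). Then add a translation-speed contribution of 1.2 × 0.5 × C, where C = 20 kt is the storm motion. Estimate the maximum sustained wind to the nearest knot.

87 kt

ΔP = 1011 − 963 = 48 mb.
48^0.652 ≈ 12.479.
V ≈ 6 × 12.479 ≈ 74.9 kt.
Translation term: 1.2 × 0.5 × 20 = 12 kt.
Corrected V ≈ 86.9 kt → 87 kt.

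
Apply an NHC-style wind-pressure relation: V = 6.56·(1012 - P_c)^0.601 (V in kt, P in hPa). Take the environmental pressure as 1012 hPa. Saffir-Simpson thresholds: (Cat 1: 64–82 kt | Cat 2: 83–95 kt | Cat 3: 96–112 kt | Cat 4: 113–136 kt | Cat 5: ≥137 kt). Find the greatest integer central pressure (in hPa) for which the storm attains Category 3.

Category 3 begins at V = 96 kt.
Required ΔP = (96/6.56)^(1/0.601) = 14.634^1.664 ≈ 86.91 hPa.
P_c ≤ 1012 − 86.91 = 925.09, so the highest integer P_c is 925 hPa.

925 hPa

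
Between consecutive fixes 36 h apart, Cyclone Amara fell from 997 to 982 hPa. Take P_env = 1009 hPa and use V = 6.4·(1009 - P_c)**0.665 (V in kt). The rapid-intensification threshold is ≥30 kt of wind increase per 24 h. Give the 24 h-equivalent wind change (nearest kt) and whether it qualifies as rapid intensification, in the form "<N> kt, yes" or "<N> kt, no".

V₁: ΔP = 12, V ≈ 6.4 × 12^0.665 ≈ 33.41 kt.
V₂: ΔP = 27, V ≈ 6.4 × 27^0.665 ≈ 57.28 kt.
ΔV over 36 h = 23.87 kt → 24 h equivalent = 23.87 × 24/36 ≈ 15.91 kt.
16 kt < 30 kt ⇒ not rapid intensification.

16 kt, no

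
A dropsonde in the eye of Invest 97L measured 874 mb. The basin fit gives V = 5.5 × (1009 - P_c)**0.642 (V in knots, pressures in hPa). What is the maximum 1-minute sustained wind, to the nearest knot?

128 kt

ΔP = 1009 − 874 = 135 mb.
135^0.642 ≈ 23.317.
V ≈ 5.5 × 23.317 ≈ 128.2 kt.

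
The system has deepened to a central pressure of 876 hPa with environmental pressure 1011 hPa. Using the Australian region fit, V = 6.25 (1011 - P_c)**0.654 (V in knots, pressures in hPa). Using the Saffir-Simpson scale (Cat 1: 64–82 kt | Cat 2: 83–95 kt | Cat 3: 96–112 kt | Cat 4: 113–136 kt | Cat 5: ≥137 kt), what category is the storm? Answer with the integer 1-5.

5

ΔP = 1011 − 876 = 135 hPa.
V ≈ 6.25 × 135^0.654 = 6.25 × 24.73 ≈ 155 kt.
155 kt falls in the Category 5 band.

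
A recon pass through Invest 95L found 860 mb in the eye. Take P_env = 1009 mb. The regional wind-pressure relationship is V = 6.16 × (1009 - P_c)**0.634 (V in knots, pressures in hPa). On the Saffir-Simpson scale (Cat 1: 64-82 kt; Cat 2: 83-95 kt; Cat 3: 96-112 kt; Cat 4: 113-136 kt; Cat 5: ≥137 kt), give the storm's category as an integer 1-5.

5

ΔP = 1009 − 860 = 149 mb.
V ≈ 6.16 × 149^0.634 = 6.16 × 23.87 ≈ 147 kt.
147 kt falls in the Category 5 band.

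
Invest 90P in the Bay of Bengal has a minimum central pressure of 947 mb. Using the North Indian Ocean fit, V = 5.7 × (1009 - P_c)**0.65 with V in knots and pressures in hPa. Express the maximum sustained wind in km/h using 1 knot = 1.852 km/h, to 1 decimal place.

ΔP = 1009 − 947 = 62 mb.
V ≈ 5.7 × 62^0.65 = 5.7 × 14.624 ≈ 83.355 kt.
83.355 × 1.852 ≈ 154.37 km/h → 154.4 km/h.

154.4 km/h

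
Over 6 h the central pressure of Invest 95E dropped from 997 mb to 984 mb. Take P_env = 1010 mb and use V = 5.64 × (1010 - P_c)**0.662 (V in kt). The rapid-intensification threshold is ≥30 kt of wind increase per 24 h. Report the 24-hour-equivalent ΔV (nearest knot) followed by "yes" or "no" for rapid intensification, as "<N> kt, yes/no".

V₁: ΔP = 13, V ≈ 5.64 × 13^0.662 ≈ 30.81 kt.
V₂: ΔP = 26, V ≈ 5.64 × 26^0.662 ≈ 48.75 kt.
ΔV over 6 h = 17.94 kt → 24 h equivalent = 17.94 × 24/6 ≈ 71.76 kt.
72 kt ≥ 30 kt ⇒ rapid intensification.

72 kt, yes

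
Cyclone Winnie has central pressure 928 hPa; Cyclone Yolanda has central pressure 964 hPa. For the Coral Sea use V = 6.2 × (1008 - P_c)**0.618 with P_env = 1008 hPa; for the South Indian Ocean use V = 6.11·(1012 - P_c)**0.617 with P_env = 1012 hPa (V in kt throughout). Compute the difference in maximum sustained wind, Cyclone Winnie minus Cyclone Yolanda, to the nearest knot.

26 kt

Cyclone Winnie: ΔP = 80; V ≈ 6.2 × 80^0.618 ≈ 93.00 kt.
Cyclone Yolanda: ΔP = 48; V ≈ 6.11 × 48^0.617 ≈ 66.58 kt.
Difference ≈ 93.00 − 66.58 = 26.42 → 26 kt.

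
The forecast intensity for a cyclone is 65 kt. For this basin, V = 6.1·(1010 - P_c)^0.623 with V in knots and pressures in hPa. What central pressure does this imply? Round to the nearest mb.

965 mb

ΔP = (V / 6.1)^(1/0.623) = (65/6.1)^1.605.
65/6.1 = 10.656; 10.656^1.605 ≈ 44.61 mb.
P_c = 1010 − 44.61 = 965.39 ≈ 965 mb.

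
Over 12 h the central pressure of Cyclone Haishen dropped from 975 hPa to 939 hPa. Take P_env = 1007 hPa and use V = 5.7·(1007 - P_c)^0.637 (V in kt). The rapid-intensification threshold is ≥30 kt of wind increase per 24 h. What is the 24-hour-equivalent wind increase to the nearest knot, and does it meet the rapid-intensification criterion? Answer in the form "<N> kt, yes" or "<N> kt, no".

V₁: ΔP = 32, V ≈ 5.7 × 32^0.637 ≈ 51.84 kt.
V₂: ΔP = 68, V ≈ 5.7 × 68^0.637 ≈ 83.79 kt.
ΔV over 12 h = 31.95 kt → 24 h equivalent = 31.95 × 24/12 ≈ 63.90 kt.
64 kt ≥ 30 kt ⇒ rapid intensification.

64 kt, yes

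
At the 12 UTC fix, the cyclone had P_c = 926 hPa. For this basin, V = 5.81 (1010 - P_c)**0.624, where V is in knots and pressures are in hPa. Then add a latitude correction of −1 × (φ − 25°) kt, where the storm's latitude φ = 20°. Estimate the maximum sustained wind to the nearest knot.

97 kt

ΔP = 1010 − 926 = 84 hPa.
84^0.624 ≈ 15.876.
V ≈ 5.81 × 15.876 ≈ 92.2 kt.
Latitude correction: −1 × (20 − 25) = 5 kt.
Corrected V ≈ 97.2 kt → 97 kt.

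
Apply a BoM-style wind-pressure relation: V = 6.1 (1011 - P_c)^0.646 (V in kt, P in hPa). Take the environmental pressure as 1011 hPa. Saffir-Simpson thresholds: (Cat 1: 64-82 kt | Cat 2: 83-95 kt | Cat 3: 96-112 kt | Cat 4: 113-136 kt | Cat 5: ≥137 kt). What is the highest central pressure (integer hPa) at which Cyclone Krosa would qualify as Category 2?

Category 2 begins at V = 83 kt.
Required ΔP = (83/6.1)^(1/0.646) = 13.607^1.548 ≈ 56.89 hPa.
P_c ≤ 1011 − 56.89 = 954.11, so the highest integer P_c is 954 hPa.

954 hPa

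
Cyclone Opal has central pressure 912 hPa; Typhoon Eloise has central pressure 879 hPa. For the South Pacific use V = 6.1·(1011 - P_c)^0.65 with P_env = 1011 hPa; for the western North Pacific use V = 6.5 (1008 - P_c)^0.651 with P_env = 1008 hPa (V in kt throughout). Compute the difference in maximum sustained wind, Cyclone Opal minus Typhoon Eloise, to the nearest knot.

Cyclone Opal: ΔP = 99; V ≈ 6.1 × 99^0.65 ≈ 120.92 kt.
Typhoon Eloise: ΔP = 129; V ≈ 6.5 × 129^0.651 ≈ 153.78 kt.
Difference ≈ 120.92 − 153.78 = -32.86 → -33 kt.

-33 kt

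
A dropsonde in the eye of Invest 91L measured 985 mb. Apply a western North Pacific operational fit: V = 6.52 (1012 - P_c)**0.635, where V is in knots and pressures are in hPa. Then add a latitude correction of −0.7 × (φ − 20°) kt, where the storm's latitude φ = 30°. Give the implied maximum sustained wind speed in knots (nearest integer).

46 kt

ΔP = 1012 − 985 = 27 mb.
27^0.635 ≈ 8.108.
V ≈ 6.52 × 8.108 ≈ 52.9 kt.
Latitude correction: −0.7 × (30 − 20) = -7 kt.
Corrected V ≈ 45.9 kt → 46 kt.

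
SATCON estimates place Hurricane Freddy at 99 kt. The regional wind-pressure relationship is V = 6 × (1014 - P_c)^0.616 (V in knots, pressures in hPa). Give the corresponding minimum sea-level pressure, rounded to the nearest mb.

ΔP = (V / 6)^(1/0.616) = (99/6)^1.623.
99/6 = 16.500; 16.500^1.623 ≈ 94.72 mb.
P_c = 1014 − 94.72 = 919.28 ≈ 919 mb.

919 mb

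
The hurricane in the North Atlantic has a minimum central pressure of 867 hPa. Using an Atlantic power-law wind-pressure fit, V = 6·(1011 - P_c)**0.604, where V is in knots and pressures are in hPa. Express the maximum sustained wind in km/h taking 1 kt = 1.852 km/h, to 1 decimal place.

ΔP = 1011 − 867 = 144 hPa.
V ≈ 6 × 144^0.604 = 6 × 20.121 ≈ 120.726 kt.
120.726 × 1.852 ≈ 223.59 km/h → 223.6 km/h.

223.6 km/h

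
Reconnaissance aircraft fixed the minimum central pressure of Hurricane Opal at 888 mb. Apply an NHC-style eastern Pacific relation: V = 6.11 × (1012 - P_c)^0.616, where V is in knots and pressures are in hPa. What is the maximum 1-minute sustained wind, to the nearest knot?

119 kt

ΔP = 1012 − 888 = 124 mb.
124^0.616 ≈ 19.478.
V ≈ 6.11 × 19.478 ≈ 119.0 kt.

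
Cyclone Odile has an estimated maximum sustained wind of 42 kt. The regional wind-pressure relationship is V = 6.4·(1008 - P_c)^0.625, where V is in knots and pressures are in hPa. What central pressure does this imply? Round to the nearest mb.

988 mb

ΔP = (V / 6.4)^(1/0.625) = (42/6.4)^1.600.
42/6.4 = 6.562; 6.562^1.600 ≈ 20.29 mb.
P_c = 1008 − 20.29 = 987.71 ≈ 988 mb.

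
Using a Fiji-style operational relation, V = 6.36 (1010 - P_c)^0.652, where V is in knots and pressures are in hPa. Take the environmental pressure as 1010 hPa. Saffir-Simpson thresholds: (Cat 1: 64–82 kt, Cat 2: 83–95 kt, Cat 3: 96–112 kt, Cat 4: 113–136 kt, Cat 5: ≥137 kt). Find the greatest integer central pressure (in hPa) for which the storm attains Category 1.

Category 1 begins at V = 64 kt.
Required ΔP = (64/6.36)^(1/0.652) = 10.063^1.534 ≈ 34.51 hPa.
P_c ≤ 1010 − 34.51 = 975.49, so the highest integer P_c is 975 hPa.

975 hPa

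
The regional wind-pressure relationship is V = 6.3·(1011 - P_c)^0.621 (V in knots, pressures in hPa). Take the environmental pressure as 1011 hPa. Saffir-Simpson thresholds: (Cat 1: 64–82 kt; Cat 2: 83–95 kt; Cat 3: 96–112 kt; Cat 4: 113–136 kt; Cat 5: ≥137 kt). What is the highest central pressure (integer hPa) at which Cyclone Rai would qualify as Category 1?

Category 1 begins at V = 64 kt.
Required ΔP = (64/6.3)^(1/0.621) = 10.159^1.610 ≈ 41.81 hPa.
P_c ≤ 1011 − 41.81 = 969.19, so the highest integer P_c is 969 hPa.

969 hPa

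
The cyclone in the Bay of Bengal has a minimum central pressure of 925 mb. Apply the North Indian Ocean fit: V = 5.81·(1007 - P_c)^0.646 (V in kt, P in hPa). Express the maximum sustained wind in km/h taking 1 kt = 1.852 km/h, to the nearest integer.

185 km/h

ΔP = 1007 − 925 = 82 mb.
V ≈ 5.81 × 82^0.646 = 5.81 × 17.232 ≈ 100.115 kt.
100.115 × 1.852 ≈ 185.41 km/h → 185 km/h.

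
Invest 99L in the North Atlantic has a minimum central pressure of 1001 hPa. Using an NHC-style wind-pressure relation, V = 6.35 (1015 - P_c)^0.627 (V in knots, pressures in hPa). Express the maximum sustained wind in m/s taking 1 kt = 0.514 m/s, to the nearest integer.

ΔP = 1015 − 1001 = 14 hPa.
V ≈ 6.35 × 14^0.627 = 6.35 × 5.231 ≈ 33.220 kt.
33.220 × 0.514 ≈ 17.07 m/s → 17 m/s.

17 m/s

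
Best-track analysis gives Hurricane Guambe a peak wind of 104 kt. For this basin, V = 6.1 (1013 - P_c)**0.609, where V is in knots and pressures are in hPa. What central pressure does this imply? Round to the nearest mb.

908 mb

ΔP = (V / 6.1)^(1/0.609) = (104/6.1)^1.642.
104/6.1 = 17.049; 17.049^1.642 ≈ 105.32 mb.
P_c = 1013 − 105.32 = 907.68 ≈ 908 mb.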